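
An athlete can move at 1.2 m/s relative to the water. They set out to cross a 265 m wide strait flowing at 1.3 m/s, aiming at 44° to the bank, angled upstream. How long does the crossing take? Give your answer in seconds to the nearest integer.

The component of the athlete's velocity perpendicular to the bank is 1.2 × sin 44° = 0.834 m/s.
Only the cross-stream component determines the crossing time; the current contributes nothing perpendicular to the bank.
Time = 265 / 0.834 = 317.902 s.

318 s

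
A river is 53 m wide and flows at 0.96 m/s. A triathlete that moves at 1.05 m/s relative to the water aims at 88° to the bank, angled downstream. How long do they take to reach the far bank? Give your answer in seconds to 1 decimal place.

The component of the triathlete's velocity perpendicular to the bank is 1.05 × sin 88° = 1.049 m/s.
The current is parallel to the bank, so it does not affect the crossing time.
Time = 53 / 1.049 = 50.507 s.

50.5 s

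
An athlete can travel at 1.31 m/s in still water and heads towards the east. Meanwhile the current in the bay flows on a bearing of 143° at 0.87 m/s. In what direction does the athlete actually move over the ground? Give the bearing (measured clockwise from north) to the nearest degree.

Taking east as x and north as y: velocity relative to the water = (1.310, 0.000) m/s; the water relative to ground = (0.524, -0.695) m/s.
Velocity relative to ground = (1.310, 0.000) + (0.524, -0.695) = (1.834, -0.695) m/s.
Bearing = atan2(1.83, -0.69) = 110.75° clockwise from north.

111°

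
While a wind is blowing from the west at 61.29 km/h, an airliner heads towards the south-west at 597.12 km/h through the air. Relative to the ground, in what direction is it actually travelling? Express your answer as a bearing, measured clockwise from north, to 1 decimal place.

220.5°

Taking east as x and north as y: velocity relative to the air = (-422.228, -422.228) km/h; the air relative to ground = (61.290, 0.000) km/h.
Velocity relative to ground = (-422.228, -422.228) + (61.290, 0.000) = (-360.938, -422.228) km/h.
Bearing = atan2(-360.94, -422.23) = 220.53° clockwise from north.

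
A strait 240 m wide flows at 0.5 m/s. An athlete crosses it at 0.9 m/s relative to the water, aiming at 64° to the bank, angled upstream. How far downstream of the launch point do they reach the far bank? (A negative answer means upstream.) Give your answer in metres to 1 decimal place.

31.3 m

Perpendicular speed = 0.809 m/s; crossing time = 240 / 0.809 = 296.694 s.
Net downstream speed = 0.105 m/s.
Drift = 0.105 × 296.694 = 31.291 m (downstream).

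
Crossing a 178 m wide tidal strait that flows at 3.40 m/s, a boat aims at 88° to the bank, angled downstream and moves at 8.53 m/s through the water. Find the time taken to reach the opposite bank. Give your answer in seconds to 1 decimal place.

The component of the boat's velocity perpendicular to the bank is 8.53 × sin 88° = 8.525 m/s.
The current is parallel to the bank, so it does not affect the crossing time.
Time = 178 / 8.525 = 20.880 s.

20.9 s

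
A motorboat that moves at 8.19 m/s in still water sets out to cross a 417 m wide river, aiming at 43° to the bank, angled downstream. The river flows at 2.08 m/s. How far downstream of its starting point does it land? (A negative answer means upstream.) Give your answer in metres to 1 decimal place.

Perpendicular speed = 5.586 m/s; crossing time = 417 / 5.586 = 74.657 s.
Net downstream speed = 8.070 m/s.
Drift = 8.070 × 74.657 = 602.464 m (downstream).

602.5 m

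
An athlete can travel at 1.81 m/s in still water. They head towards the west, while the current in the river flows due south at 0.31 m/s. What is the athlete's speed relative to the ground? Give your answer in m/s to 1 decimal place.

1.8 m/s

Taking east as x and north as y: velocity relative to the water = (-1.810, 0.000) m/s; the water relative to ground = (0.000, -0.310) m/s.
Velocity relative to ground = (-1.810, 0.000) + (0.000, -0.310) = (-1.810, -0.310) m/s.
Speed = |(-1.810, -0.310)| = 1.836 m/s.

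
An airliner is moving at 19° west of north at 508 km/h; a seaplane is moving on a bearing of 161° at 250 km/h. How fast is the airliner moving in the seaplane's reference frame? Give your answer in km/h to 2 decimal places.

758.00 km/h

Taking east as x and north as y: airliner velocity = (-165.389, 480.323) km/h; seaplane velocity = (81.392, -236.380) km/h.
Velocity of airliner relative to seaplane = (-165.389, 480.323) − (81.392, -236.380) = (-246.781, 716.703) km/h.
Magnitude = |(-246.781, 716.703)| = 758.000 km/h.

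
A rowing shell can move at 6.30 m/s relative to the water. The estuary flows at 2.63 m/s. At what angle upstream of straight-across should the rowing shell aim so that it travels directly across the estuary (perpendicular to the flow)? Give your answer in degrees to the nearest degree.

25°

To cancel the current, the upstream component of the rowing shell's velocity must equal the flow: 6.30 sin θ = 2.63.
sin θ = 2.63 / 6.30 = 0.4175.
θ = arcsin(0.4175) = 24.674°.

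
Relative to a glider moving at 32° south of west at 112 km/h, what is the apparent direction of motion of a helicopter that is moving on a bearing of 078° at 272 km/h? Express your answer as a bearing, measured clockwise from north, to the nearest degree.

072°

Taking east as x and north as y: helicopter velocity = (266.056, 56.552) km/h; glider velocity = (-94.981, -59.351) km/h.
Velocity of helicopter relative to glider = (266.056, 56.552) − (-94.981, -59.351) = (361.038, 115.903) km/h.
Bearing = atan2(361.04, 115.90) = 72.20° clockwise from north.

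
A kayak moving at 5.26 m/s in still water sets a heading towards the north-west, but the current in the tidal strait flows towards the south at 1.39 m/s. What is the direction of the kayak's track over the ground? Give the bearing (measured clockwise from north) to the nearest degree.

Taking east as x and north as y: velocity relative to the water = (-3.719, 3.719) m/s; the water relative to ground = (0.000, -1.390) m/s.
Velocity relative to ground = (-3.719, 3.719) + (0.000, -1.390) = (-3.719, 2.329) m/s.
Bearing = atan2(-3.72, 2.33) = 302.06° clockwise from north.

302°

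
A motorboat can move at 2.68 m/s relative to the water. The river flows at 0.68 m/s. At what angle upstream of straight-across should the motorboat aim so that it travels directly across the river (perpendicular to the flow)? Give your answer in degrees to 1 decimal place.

14.7°

To cancel the current, the upstream component of the motorboat's velocity must equal the flow: 2.68 sin θ = 0.68.
sin θ = 0.68 / 2.68 = 0.2537.
θ = arcsin(0.2537) = 14.698°.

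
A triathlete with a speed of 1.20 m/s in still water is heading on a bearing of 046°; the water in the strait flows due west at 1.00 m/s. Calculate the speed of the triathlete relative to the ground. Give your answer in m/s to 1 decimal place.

Taking east as x and north as y: velocity relative to the water = (0.863, 0.834) m/s; the water relative to ground = (-1.000, 0.000) m/s.
Velocity relative to ground = (0.863, 0.834) + (-1.000, 0.000) = (-0.137, 0.834) m/s.
Speed = |(-0.137, 0.834)| = 0.845 m/s.

0.8 m/s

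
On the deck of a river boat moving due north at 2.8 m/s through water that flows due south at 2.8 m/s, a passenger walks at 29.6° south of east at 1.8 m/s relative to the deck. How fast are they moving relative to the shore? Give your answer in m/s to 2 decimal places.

In east/north components (m/s): passenger relative to river boat = (1.565, -0.889); river boat relative to water = (0.000, 2.800); water relative to ground = (0.000, -2.800).
Sum = (1.565, -0.889) m/s.
Speed = |(1.565, -0.889)| = 1.800 m/s.

1.80 m/s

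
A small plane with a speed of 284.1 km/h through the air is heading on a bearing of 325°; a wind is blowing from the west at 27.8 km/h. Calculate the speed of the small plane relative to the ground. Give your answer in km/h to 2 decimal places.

Taking east as x and north as y: velocity relative to the air = (-162.953, 232.721) km/h; the air relative to ground = (27.800, 0.000) km/h.
Velocity relative to ground = (-162.953, 232.721) + (27.800, 0.000) = (-135.153, 232.721) km/h.
Speed = |(-135.153, 232.721)| = 269.120 km/h.

269.12 km/h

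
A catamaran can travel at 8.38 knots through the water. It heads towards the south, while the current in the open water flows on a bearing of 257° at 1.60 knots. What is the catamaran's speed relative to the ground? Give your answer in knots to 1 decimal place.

8.9 knots

Taking east as x and north as y: velocity relative to the water = (0.000, -8.380) knots; the water relative to ground = (-1.559, -0.360) knots.
Velocity relative to ground = (0.000, -8.380) + (-1.559, -0.360) = (-1.559, -8.740) knots.
Speed = |(-1.559, -8.740)| = 8.878 knots.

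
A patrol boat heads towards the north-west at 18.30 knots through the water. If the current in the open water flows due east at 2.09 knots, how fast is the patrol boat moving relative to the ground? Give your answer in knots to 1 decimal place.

Taking east as x and north as y: velocity relative to the water = (-12.940, 12.940) knots; the water relative to ground = (2.090, 0.000) knots.
Velocity relative to ground = (-12.940, 12.940) + (2.090, 0.000) = (-10.850, 12.940) knots.
Speed = |(-10.850, 12.940)| = 16.887 knots.

16.9 knots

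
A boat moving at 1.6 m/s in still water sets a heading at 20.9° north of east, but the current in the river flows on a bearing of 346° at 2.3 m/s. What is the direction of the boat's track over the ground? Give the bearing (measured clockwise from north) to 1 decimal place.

Taking east as x and north as y: velocity relative to the water = (1.495, 0.571) m/s; the water relative to ground = (-0.556, 2.232) m/s.
Velocity relative to ground = (1.495, 0.571) + (-0.556, 2.232) = (0.938, 2.802) m/s.
Bearing = atan2(0.94, 2.80) = 18.51° clockwise from north.

018.5°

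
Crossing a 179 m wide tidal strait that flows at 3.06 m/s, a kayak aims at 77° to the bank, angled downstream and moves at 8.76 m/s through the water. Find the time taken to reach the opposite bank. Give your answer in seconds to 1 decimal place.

The component of the kayak's velocity perpendicular to the bank is 8.76 × sin 77° = 8.535 m/s.
The current is parallel to the bank, so it does not affect the crossing time.
Time = 179 / 8.535 = 20.971 s.

21.0 s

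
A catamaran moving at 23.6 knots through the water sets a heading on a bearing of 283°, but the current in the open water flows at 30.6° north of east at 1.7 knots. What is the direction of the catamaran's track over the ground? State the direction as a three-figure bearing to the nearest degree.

Taking east as x and north as y: velocity relative to the water = (-22.995, 5.309) knots; the water relative to ground = (1.463, 0.865) knots.
Velocity relative to ground = (-22.995, 5.309) + (1.463, 0.865) = (-21.532, 6.174) knots.
Bearing = atan2(-21.53, 6.17) = 286.00° clockwise from north.

286°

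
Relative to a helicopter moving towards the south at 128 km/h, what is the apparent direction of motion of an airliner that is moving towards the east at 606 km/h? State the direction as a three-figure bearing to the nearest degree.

078°

Taking east as x and north as y: airliner velocity = (606.000, 0.000) km/h; helicopter velocity = (0.000, -128.000) km/h.
Velocity of airliner relative to helicopter = (606.000, 0.000) − (0.000, -128.000) = (606.000, 128.000) km/h.
Bearing = atan2(606.00, 128.00) = 78.07° clockwise from north.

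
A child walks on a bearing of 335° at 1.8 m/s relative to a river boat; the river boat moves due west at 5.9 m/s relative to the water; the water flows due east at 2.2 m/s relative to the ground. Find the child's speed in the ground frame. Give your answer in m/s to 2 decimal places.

In east/north components (m/s): child relative to river boat = (-0.761, 1.631); river boat relative to water = (-5.900, 0.000); water relative to ground = (2.200, 0.000).
Sum = (-4.461, 1.631) m/s.
Speed = |(-4.461, 1.631)| = 4.750 m/s.

4.75 m/s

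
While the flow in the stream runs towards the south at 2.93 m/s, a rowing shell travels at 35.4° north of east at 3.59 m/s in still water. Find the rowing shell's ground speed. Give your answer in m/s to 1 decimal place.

Taking east as x and north as y: velocity relative to the water = (2.926, 2.080) m/s; the water relative to ground = (0.000, -2.930) m/s.
Velocity relative to ground = (2.926, 2.080) + (0.000, -2.930) = (2.926, -0.850) m/s.
Speed = |(2.926, -0.850)| = 3.047 m/s.

3.0 m/s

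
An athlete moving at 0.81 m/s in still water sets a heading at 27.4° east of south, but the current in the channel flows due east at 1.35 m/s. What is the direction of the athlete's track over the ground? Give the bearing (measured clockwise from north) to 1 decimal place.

Taking east as x and north as y: velocity relative to the water = (0.373, -0.719) m/s; the water relative to ground = (1.350, 0.000) m/s.
Velocity relative to ground = (0.373, -0.719) + (1.350, 0.000) = (1.723, -0.719) m/s.
Bearing = atan2(1.72, -0.72) = 112.66° clockwise from north.

112.7°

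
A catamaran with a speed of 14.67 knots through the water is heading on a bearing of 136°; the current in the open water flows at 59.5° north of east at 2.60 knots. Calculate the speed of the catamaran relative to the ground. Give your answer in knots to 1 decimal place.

14.2 knots

Taking east as x and north as y: velocity relative to the water = (10.191, -10.553) knots; the water relative to ground = (1.320, 2.240) knots.
Velocity relative to ground = (10.191, -10.553) + (1.320, 2.240) = (11.510, -8.312) knots.
Speed = |(11.510, -8.312)| = 14.198 knots.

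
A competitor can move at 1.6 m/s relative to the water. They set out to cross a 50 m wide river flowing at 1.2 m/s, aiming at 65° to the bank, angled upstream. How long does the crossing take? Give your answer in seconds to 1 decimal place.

34.5 s

The component of the competitor's velocity perpendicular to the bank is 1.6 × sin 65° = 1.450 m/s.
The current is parallel to the bank, so it does not affect the crossing time.
Time = 50 / 1.450 = 34.481 s.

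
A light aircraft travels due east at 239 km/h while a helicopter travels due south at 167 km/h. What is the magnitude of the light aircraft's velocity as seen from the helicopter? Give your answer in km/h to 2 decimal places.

291.56 km/h

Taking east as x and north as y: light aircraft velocity = (239.000, 0.000) km/h; helicopter velocity = (0.000, -167.000) km/h.
Velocity of light aircraft relative to helicopter = (239.000, 0.000) − (0.000, -167.000) = (239.000, 167.000) km/h.
Magnitude = |(239.000, 167.000)| = 291.565 km/h.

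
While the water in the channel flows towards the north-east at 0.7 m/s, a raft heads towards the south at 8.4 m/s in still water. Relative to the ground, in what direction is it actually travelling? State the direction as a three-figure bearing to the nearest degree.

Taking east as x and north as y: velocity relative to the water = (0.000, -8.400) m/s; the water relative to ground = (0.495, 0.495) m/s.
Velocity relative to ground = (0.000, -8.400) + (0.495, 0.495) = (0.495, -7.905) m/s.
Bearing = atan2(0.49, -7.91) = 176.42° clockwise from north.

176°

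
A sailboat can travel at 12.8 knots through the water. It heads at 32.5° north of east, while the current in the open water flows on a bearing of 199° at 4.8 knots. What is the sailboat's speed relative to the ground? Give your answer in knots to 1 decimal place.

9.5 knots

Taking east as x and north as y: velocity relative to the water = (10.795, 6.877) knots; the water relative to ground = (-1.563, -4.538) knots.
Velocity relative to ground = (10.795, 6.877) + (-1.563, -4.538) = (9.233, 2.339) knots.
Speed = |(9.233, 2.339)| = 9.524 knots.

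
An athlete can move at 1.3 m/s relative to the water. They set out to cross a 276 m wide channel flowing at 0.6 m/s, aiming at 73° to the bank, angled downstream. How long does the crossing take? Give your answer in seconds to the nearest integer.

222 s

The component of the athlete's velocity perpendicular to the bank is 1.3 × sin 73° = 1.243 m/s.
Only the cross-stream component determines the crossing time; the current contributes nothing perpendicular to the bank.
Time = 276 / 1.243 = 222.008 s.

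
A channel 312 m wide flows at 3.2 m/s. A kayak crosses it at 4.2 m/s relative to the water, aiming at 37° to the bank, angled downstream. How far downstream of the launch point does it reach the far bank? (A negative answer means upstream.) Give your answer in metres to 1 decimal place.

Perpendicular speed = 2.528 m/s; crossing time = 312 / 2.528 = 123.436 s.
Net downstream speed = 6.554 m/s.
Drift = 6.554 × 123.436 = 809.034 m (downstream).

809.0 m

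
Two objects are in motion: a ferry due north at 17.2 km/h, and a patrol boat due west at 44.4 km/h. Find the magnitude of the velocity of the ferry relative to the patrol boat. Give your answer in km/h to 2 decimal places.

47.62 km/h

Taking east as x and north as y: ferry velocity = (0.000, 17.200) km/h; patrol boat velocity = (-44.400, 0.000) km/h.
Velocity of ferry relative to patrol boat = (0.000, 17.200) − (-44.400, 0.000) = (44.400, 17.200) km/h.
Magnitude = |(44.400, 17.200)| = 47.615 km/h.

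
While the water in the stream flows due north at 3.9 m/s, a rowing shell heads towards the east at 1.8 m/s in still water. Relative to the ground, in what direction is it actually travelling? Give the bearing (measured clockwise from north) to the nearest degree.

025°

Taking east as x and north as y: velocity relative to the water = (1.800, 0.000) m/s; the water relative to ground = (0.000, 3.900) m/s.
Velocity relative to ground = (1.800, 0.000) + (0.000, 3.900) = (1.800, 3.900) m/s.
Bearing = atan2(1.80, 3.90) = 24.78° clockwise from north.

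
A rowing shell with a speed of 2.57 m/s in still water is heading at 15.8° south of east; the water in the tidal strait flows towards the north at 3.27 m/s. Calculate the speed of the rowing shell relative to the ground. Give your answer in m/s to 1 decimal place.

3.6 m/s

Taking east as x and north as y: velocity relative to the water = (2.473, -0.700) m/s; the water relative to ground = (0.000, 3.270) m/s.
Velocity relative to ground = (2.473, -0.700) + (0.000, 3.270) = (2.473, 2.570) m/s.
Speed = |(2.473, 2.570)| = 3.567 m/s.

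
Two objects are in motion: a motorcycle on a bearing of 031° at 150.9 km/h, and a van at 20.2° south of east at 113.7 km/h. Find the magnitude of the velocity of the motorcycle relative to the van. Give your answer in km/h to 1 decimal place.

171.1 km/h

Taking east as x and north as y: motorcycle velocity = (77.719, 129.347) km/h; van velocity = (106.707, -39.260) km/h.
Velocity of motorcycle relative to van = (77.719, 129.347) − (106.707, -39.260) = (-28.987, 168.607) km/h.
Magnitude = |(-28.987, 168.607)| = 171.081 km/h.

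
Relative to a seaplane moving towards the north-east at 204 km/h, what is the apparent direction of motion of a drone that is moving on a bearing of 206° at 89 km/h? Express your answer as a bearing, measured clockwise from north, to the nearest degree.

Taking east as x and north as y: drone velocity = (-39.015, -79.993) km/h; seaplane velocity = (144.250, 144.250) km/h.
Velocity of drone relative to seaplane = (-39.015, -79.993) − (144.250, 144.250) = (-183.265, -224.242) km/h.
Bearing = atan2(-183.26, -224.24) = 219.26° clockwise from north.

219°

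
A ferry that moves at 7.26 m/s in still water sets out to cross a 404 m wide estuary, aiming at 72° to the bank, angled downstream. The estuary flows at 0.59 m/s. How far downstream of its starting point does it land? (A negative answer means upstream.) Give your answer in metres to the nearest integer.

166 m

Perpendicular speed = 6.905 m/s; crossing time = 404 / 6.905 = 58.511 s.
Net downstream speed = 2.833 m/s.
Drift = 2.833 × 58.511 = 165.789 m (downstream).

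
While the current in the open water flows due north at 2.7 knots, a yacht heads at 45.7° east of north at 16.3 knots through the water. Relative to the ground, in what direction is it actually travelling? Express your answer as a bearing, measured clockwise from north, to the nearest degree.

040°

Taking east as x and north as y: velocity relative to the water = (11.666, 11.384) knots; the water relative to ground = (0.000, 2.700) knots.
Velocity relative to ground = (11.666, 11.384) + (0.000, 2.700) = (11.666, 14.084) knots.
Bearing = atan2(11.67, 14.08) = 39.63° clockwise from north.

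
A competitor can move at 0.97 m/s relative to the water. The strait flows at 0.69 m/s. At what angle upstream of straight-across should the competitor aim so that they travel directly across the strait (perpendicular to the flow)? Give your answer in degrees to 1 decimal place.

45.3°

To cancel the current, the upstream component of the competitor's velocity must equal the flow: 0.97 sin θ = 0.69.
sin θ = 0.69 / 0.97 = 0.7113.
θ = arcsin(0.7113) = 45.344°.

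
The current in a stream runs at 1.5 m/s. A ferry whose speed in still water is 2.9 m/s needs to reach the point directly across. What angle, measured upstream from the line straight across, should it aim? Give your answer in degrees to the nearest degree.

To cancel the current, the upstream component of the ferry's velocity must equal the flow: 2.9 sin θ = 1.5.
sin θ = 1.5 / 2.9 = 0.5172.
θ = arcsin(0.5172) = 31.147°.

31°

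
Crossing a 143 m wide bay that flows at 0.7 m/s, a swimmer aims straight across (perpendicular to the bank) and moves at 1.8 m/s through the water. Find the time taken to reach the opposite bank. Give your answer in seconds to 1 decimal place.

The component of the swimmer's velocity perpendicular to the bank is 1.8 m/s.
Only the cross-stream component determines the crossing time; the current contributes nothing perpendicular to the bank.
Time = 143 / 1.800 = 79.444 s.

79.4 s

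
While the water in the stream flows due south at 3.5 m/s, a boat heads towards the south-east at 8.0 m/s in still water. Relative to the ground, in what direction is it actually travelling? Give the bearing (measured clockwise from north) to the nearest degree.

148°

Taking east as x and north as y: velocity relative to the water = (5.657, -5.657) m/s; the water relative to ground = (0.000, -3.500) m/s.
Velocity relative to ground = (5.657, -5.657) + (0.000, -3.500) = (5.657, -9.157) m/s.
Bearing = atan2(5.66, -9.16) = 148.29° clockwise from north.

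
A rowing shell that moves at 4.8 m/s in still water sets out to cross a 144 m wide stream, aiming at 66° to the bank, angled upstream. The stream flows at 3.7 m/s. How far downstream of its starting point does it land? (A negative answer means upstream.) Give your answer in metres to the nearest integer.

Perpendicular speed = 4.385 m/s; crossing time = 144 / 4.385 = 32.839 s.
Net downstream speed = 1.748 m/s.
Drift = 1.748 × 32.839 = 57.392 m (downstream).

57 m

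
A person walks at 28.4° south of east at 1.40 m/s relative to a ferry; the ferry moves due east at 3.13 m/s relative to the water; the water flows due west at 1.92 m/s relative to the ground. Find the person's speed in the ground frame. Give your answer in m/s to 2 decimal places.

2.53 m/s

In east/north components (m/s): person relative to ferry = (1.232, -0.666); ferry relative to water = (3.130, 0.000); water relative to ground = (-1.920, 0.000).
Sum = (2.442, -0.666) m/s.
Speed = |(2.442, -0.666)| = 2.531 m/s.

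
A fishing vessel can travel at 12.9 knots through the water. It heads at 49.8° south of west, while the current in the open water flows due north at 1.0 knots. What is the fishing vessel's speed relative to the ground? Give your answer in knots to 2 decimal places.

Taking east as x and north as y: velocity relative to the water = (-8.326, -9.853) knots; the water relative to ground = (0.000, 1.000) knots.
Velocity relative to ground = (-8.326, -9.853) + (0.000, 1.000) = (-8.326, -8.853) knots.
Speed = |(-8.326, -8.853)| = 12.153 knots.

12.15 knots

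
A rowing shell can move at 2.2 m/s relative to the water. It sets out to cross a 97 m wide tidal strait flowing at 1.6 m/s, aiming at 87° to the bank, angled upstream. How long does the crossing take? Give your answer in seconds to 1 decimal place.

44.2 s

The component of the rowing shell's velocity perpendicular to the bank is 2.2 × sin 87° = 2.197 m/s.
The flow acts along the bank and has no component across it.
Time = 97 / 2.197 = 44.151 s.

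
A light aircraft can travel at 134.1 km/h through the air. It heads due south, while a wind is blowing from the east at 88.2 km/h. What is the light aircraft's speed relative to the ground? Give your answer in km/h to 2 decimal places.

160.51 km/h

Taking east as x and north as y: velocity relative to the air = (0.000, -134.100) km/h; the air relative to ground = (-88.200, 0.000) km/h.
Velocity relative to ground = (0.000, -134.100) + (-88.200, 0.000) = (-88.200, -134.100) km/h.
Speed = |(-88.200, -134.100)| = 160.506 km/h.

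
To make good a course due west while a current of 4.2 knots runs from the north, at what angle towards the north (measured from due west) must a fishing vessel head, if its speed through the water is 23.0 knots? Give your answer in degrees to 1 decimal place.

The current pushes perpendicular to the desired track; the heading must have a component into the current equal to 4.2 knots: 23.0 sin θ = 4.2.
sin θ = 0.1826, so θ = 10.522°.

10.5°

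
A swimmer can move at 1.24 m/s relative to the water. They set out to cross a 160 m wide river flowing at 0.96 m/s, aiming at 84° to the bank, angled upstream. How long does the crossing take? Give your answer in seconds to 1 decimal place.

The component of the swimmer's velocity perpendicular to the bank is 1.24 × sin 84° = 1.233 m/s.
The current is parallel to the bank, so it does not affect the crossing time.
Time = 160 / 1.233 = 129.743 s.

129.7 s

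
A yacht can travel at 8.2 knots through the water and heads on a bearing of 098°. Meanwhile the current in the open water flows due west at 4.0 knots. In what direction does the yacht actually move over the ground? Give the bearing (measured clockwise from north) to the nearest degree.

105°

Taking east as x and north as y: velocity relative to the water = (8.120, -1.141) knots; the water relative to ground = (-4.000, 0.000) knots.
Velocity relative to ground = (8.120, -1.141) + (-4.000, 0.000) = (4.120, -1.141) knots.
Bearing = atan2(4.12, -1.14) = 105.48° clockwise from north.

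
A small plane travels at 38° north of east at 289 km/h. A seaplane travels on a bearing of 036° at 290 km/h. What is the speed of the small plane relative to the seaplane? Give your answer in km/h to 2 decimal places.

Taking east as x and north as y: small plane velocity = (227.735, 177.926) km/h; seaplane velocity = (170.458, 234.615) km/h.
Velocity of small plane relative to seaplane = (227.735, 177.926) − (170.458, 234.615) = (57.277, -56.689) km/h.
Magnitude = |(57.277, -56.689)| = 80.587 km/h.

80.59 km/h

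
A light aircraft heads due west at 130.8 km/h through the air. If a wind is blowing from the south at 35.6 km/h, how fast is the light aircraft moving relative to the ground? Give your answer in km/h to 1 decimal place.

Taking east as x and north as y: velocity relative to the air = (-130.800, 0.000) km/h; the air relative to ground = (0.000, 35.600) km/h.
Velocity relative to ground = (-130.800, 0.000) + (0.000, 35.600) = (-130.800, 35.600) km/h.
Speed = |(-130.800, 35.600)| = 135.558 km/h.

135.6 km/h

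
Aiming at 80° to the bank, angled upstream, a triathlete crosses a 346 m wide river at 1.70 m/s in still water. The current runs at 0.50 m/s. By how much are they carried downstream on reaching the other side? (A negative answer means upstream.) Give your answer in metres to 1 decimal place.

Perpendicular speed = 1.674 m/s; crossing time = 346 / 1.674 = 206.669 s.
Net downstream speed = 0.205 m/s.
Drift = 0.205 × 206.669 = 42.325 m (downstream).

42.3 m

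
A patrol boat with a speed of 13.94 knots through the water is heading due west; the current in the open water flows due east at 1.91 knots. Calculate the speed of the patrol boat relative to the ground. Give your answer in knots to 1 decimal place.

12.0 knots

Taking east as x and north as y: velocity relative to the water = (-13.940, 0.000) knots; the water relative to ground = (1.910, 0.000) knots.
Velocity relative to ground = (-13.940, 0.000) + (1.910, 0.000) = (-12.030, 0.000) knots.
Speed = |(-12.030, 0.000)| = 12.030 knots.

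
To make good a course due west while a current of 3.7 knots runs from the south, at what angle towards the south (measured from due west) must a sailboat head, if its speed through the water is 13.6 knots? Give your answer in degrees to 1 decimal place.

The current pushes perpendicular to the desired track; the heading must have a component into the current equal to 3.7 knots: 13.6 sin θ = 3.7.
sin θ = 0.2721, so θ = 15.787°.

15.8°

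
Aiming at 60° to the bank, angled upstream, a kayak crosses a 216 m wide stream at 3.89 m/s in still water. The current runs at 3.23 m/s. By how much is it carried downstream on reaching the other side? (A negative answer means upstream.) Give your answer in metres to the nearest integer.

Perpendicular speed = 3.369 m/s; crossing time = 216 / 3.369 = 64.117 s.
Net downstream speed = 1.285 m/s.
Drift = 1.285 × 64.117 = 82.390 m (downstream).

82 m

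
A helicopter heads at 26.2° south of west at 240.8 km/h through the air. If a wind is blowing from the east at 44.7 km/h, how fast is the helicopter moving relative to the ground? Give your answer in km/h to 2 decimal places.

281.60 km/h

Taking east as x and north as y: velocity relative to the air = (-216.060, -106.315) km/h; the air relative to ground = (-44.700, 0.000) km/h.
Velocity relative to ground = (-216.060, -106.315) + (-44.700, 0.000) = (-260.760, -106.315) km/h.
Speed = |(-260.760, -106.315)| = 281.600 km/h.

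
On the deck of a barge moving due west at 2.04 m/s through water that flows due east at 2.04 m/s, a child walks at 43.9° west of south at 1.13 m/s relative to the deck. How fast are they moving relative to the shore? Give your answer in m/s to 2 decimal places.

1.13 m/s

In east/north components (m/s): child relative to barge = (-0.784, -0.814); barge relative to water = (-2.040, 0.000); water relative to ground = (2.040, 0.000).
Sum = (-0.784, -0.814) m/s.
Speed = |(-0.784, -0.814)| = 1.130 m/s.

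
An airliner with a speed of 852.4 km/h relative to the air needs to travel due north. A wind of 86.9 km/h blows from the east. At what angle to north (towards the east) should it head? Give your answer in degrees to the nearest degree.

The wind pushes perpendicular to the desired track; the heading must have a component into the wind equal to 86.9 km/h: 852.4 sin θ = 86.9.
sin θ = 0.1019, so θ = 5.851°.

6°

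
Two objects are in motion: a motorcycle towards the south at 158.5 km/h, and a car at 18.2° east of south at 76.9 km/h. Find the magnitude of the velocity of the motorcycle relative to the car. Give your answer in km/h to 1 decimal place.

88.8 km/h

Taking east as x and north as y: motorcycle velocity = (0.000, -158.500) km/h; car velocity = (24.019, -73.053) km/h.
Velocity of motorcycle relative to car = (0.000, -158.500) − (24.019, -73.053) = (-24.019, -85.447) km/h.
Magnitude = |(-24.019, -85.447)| = 88.759 km/h.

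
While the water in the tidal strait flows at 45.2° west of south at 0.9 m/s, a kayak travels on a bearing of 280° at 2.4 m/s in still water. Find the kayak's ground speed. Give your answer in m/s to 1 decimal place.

Taking east as x and north as y: velocity relative to the water = (-2.364, 0.417) m/s; the water relative to ground = (-0.639, -0.634) m/s.
Velocity relative to ground = (-2.364, 0.417) + (-0.639, -0.634) = (-3.002, -0.217) m/s.
Speed = |(-3.002, -0.217)| = 3.010 m/s.

3.0 m/s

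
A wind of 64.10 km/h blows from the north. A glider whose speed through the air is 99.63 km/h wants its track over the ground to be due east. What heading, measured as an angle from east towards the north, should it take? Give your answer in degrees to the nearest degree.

40°

The wind pushes perpendicular to the desired track; the heading must have a component into the wind equal to 64.10 km/h: 99.63 sin θ = 64.10.
sin θ = 0.6434, so θ = 40.044°.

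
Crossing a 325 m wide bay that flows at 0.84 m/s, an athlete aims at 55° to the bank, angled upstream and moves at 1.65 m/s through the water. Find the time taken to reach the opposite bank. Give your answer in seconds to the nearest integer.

The component of the athlete's velocity perpendicular to the bank is 1.65 × sin 55° = 1.352 m/s.
The current is parallel to the bank, so it does not affect the crossing time.
Time = 325 / 1.352 = 240.456 s.

240 s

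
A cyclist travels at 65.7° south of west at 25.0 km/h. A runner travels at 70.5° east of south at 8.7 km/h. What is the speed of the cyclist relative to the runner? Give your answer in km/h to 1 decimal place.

27.1 km/h

Taking east as x and north as y: cyclist velocity = (-10.288, -22.785) km/h; runner velocity = (8.201, -2.904) km/h.
Velocity of cyclist relative to runner = (-10.288, -22.785) − (8.201, -2.904) = (-18.489, -19.881) km/h.
Magnitude = |(-18.489, -19.881)| = 27.149 km/h.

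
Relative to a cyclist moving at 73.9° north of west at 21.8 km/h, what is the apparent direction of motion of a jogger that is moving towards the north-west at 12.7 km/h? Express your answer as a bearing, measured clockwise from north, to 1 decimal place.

193.8°

Taking east as x and north as y: jogger velocity = (-8.980, 8.980) km/h; cyclist velocity = (-6.045, 20.945) km/h.
Velocity of jogger relative to cyclist = (-8.980, 8.980) − (-6.045, 20.945) = (-2.935, -11.965) km/h.
Bearing = atan2(-2.93, -11.96) = 193.78° clockwise from north.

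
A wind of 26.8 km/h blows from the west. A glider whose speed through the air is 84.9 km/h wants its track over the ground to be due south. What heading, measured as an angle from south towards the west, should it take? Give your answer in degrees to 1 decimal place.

18.4°

The wind pushes perpendicular to the desired track; the heading must have a component into the wind equal to 26.8 km/h: 84.9 sin θ = 26.8.
sin θ = 0.3157, so θ = 18.401°.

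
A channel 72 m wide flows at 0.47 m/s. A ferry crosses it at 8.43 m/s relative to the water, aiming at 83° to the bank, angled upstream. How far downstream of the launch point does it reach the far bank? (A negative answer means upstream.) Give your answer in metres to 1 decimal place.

-4.8 m

Perpendicular speed = 8.367 m/s; crossing time = 72 / 8.367 = 8.605 s.
Net downstream speed = -0.557 m/s.
Drift = -0.557 × 8.605 = -4.796 m (upstream).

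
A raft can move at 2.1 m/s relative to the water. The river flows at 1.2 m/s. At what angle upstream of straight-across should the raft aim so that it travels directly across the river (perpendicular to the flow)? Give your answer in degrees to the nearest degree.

35°

To cancel the current, the upstream component of the raft's velocity must equal the flow: 2.1 sin θ = 1.2.
sin θ = 1.2 / 2.1 = 0.5714.
θ = arcsin(0.5714) = 34.850°.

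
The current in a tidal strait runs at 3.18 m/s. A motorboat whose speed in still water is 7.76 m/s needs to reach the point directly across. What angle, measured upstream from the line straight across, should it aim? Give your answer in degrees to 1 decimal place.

24.2°

To cancel the current, the upstream component of the motorboat's velocity must equal the flow: 7.76 sin θ = 3.18.
sin θ = 3.18 / 7.76 = 0.4098.
θ = arcsin(0.4098) = 24.192°.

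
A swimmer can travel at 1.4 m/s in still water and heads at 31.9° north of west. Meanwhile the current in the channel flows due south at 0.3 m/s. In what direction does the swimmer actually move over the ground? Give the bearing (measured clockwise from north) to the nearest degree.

290°

Taking east as x and north as y: velocity relative to the water = (-1.189, 0.740) m/s; the water relative to ground = (0.000, -0.300) m/s.
Velocity relative to ground = (-1.189, 0.740) + (0.000, -0.300) = (-1.189, 0.440) m/s.
Bearing = atan2(-1.19, 0.44) = 290.31° clockwise from north.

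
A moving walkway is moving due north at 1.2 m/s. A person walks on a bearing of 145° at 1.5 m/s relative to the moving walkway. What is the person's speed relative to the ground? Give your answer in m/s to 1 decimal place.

0.9 m/s

Taking east as x and north as y: moving walkway velocity = (0.000, 1.200) m/s; person velocity relative to moving walkway = (0.860, -1.229) m/s.
Velocity relative to ground = (0.000, 1.200) + (0.860, -1.229) = (0.860, -0.029) m/s.
Speed = |(0.860, -0.029)| = 0.861 m/s.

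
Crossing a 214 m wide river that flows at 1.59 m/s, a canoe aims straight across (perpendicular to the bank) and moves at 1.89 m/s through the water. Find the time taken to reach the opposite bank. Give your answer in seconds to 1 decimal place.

The component of the canoe's velocity perpendicular to the bank is 1.89 m/s.
Only the cross-stream component determines the crossing time; the current contributes nothing perpendicular to the bank.
Time = 214 / 1.890 = 113.228 s.

113.2 s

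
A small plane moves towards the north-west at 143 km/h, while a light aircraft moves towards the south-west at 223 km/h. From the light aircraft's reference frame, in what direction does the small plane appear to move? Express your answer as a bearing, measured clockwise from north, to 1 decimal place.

Taking east as x and north as y: small plane velocity = (-101.116, 101.116) km/h; light aircraft velocity = (-157.685, -157.685) km/h.
Velocity of small plane relative to light aircraft = (-101.116, 101.116) − (-157.685, -157.685) = (56.569, 258.801) km/h.
Bearing = atan2(56.57, 258.80) = 12.33° clockwise from north.

012.3°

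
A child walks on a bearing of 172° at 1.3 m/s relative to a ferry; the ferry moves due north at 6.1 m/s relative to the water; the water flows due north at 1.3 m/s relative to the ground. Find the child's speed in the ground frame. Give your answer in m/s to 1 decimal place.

6.1 m/s

In east/north components (m/s): child relative to ferry = (0.181, -1.287); ferry relative to water = (0.000, 6.100); water relative to ground = (0.000, 1.300).
Sum = (0.181, 6.113) m/s.
Speed = |(0.181, 6.113)| = 6.115 m/s.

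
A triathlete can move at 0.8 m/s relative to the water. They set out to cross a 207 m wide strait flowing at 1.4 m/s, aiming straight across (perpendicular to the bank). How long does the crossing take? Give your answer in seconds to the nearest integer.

259 s

The component of the triathlete's velocity perpendicular to the bank is 0.8 m/s.
Only the cross-stream component determines the crossing time; the current contributes nothing perpendicular to the bank.
Time = 207 / 0.800 = 258.750 s.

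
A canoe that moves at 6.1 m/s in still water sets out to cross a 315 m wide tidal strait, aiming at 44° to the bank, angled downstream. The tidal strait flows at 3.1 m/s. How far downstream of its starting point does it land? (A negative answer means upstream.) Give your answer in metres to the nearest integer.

557 m

Perpendicular speed = 4.237 m/s; crossing time = 315 / 4.237 = 74.338 s.
Net downstream speed = 7.488 m/s.
Drift = 7.488 × 74.338 = 556.639 m (downstream).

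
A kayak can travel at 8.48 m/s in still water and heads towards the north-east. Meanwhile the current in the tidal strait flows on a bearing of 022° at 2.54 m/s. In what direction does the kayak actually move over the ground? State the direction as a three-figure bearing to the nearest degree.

Taking east as x and north as y: velocity relative to the water = (5.996, 5.996) m/s; the water relative to ground = (0.952, 2.355) m/s.
Velocity relative to ground = (5.996, 5.996) + (0.952, 2.355) = (6.948, 8.351) m/s.
Bearing = atan2(6.95, 8.35) = 39.76° clockwise from north.

040°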